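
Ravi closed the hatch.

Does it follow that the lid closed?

no

Nothing is said about any lid; only the hatch is affected.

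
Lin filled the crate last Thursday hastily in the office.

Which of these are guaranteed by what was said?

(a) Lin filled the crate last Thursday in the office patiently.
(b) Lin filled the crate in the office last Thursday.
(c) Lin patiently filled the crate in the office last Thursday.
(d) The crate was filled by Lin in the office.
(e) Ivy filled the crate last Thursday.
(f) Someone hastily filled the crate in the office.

(a) Not entailed — 'patiently' adds a manner not in (and inconsistent with) the original.
(b) Entailed — the original entails any weakening of itself; this just drops 'hastily'.
(c) Not entailed — 'patiently' adds a manner not in (and inconsistent with) the original.
(d) Entailed — dropping 'last Thursday', 'hastily' leaves a sub-description the original still satisfies.
(e) Not entailed — the passage has Lin filling the crate, not Ivy.
(f) Entailed — every conjunct here is already in the original filling event.

(b), (d), (f)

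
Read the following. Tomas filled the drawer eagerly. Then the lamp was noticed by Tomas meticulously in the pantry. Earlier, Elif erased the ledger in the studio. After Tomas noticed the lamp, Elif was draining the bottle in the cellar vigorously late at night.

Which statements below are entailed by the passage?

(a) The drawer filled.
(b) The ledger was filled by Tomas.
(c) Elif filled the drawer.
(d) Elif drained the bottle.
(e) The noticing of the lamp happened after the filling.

(a) Entailed — 'Tomas filled the drawer' is causative; it entails the inchoative 'the drawer filled'.
(b) Not entailed — Tomas filled the drawer, not the ledger; the ledger belongs to the erasing event.
(c) Not entailed — the passage has Tomas filling the drawer, not Elif.
(d) Not entailed — 'was draining' is progressive on an accomplishment; it does not entail the completed 'drained'.
(e) Entailed — the narrative places the filling before the noticing.

(a), (e)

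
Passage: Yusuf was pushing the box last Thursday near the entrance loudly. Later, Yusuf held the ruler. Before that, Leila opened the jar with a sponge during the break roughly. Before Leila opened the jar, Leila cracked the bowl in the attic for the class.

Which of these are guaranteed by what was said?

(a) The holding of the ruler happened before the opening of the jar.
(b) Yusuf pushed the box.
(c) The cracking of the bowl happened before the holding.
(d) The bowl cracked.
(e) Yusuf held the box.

(a) Not entailed — the narrative places the opening before the holding, not after.
(b) Entailed — 'push' is an activity; 'was pushing' entails that some pushing happened, so 'pushed' holds.
(c) Entailed — the narrative places the cracking before the holding.
(d) Entailed — 'Leila cracked the bowl' is causative; it entails the inchoative 'the bowl cracked'.
(e) Not entailed — Yusuf held the ruler, not the box; the box belongs to the pushing event.

(b), (c), (d)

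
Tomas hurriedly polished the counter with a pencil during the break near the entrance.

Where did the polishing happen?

'near the entrance' marks the location of the polishing event.

near the entrance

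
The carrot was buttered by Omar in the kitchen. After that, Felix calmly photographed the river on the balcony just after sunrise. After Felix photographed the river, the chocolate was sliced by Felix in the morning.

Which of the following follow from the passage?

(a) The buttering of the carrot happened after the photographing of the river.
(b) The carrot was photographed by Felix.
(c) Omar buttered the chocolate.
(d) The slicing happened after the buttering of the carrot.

(a) Not entailed — the narrative places the buttering before the photographing, not after.
(b) Not entailed — Felix photographed the river, not the carrot; the carrot belongs to the buttering event.
(c) Not entailed — Omar buttered the carrot, not the chocolate; the chocolate belongs to the slicing event.
(d) Entailed — the narrative places the buttering before the slicing.

(d)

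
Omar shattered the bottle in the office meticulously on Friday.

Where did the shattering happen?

in the office

'in the office' marks the location of the shattering event.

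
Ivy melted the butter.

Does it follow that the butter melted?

'Ivy melted the butter' is the causative; it entails the inchoative 'the butter melted'.

yes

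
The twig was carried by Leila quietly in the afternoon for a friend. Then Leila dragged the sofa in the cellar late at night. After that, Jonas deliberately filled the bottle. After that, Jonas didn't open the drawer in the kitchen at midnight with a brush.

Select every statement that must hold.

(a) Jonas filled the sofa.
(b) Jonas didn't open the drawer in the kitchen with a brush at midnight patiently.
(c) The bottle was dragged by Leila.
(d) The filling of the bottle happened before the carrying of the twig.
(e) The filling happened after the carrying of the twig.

(a) Not entailed — Jonas filled the bottle, not the sofa; the sofa belongs to the dragging event.
(b) Entailed — under negation, adding a further restriction is entailed: if no such opening event occurred, none occurred patiently either.
(c) Not entailed — Leila dragged the sofa, not the bottle; the bottle belongs to the filling event.
(d) Not entailed — the narrative places the carrying before the filling, not after.
(e) Entailed — the narrative places the carrying before the filling.

(b), (e)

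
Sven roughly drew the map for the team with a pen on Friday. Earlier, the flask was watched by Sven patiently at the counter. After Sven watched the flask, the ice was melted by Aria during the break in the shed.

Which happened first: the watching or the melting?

The connectives place the watching before the melting.

the watching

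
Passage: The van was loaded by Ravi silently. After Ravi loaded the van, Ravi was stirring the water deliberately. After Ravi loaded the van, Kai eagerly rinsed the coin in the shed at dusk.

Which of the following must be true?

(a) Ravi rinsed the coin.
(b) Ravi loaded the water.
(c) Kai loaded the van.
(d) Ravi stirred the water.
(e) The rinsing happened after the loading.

(a) Not entailed — the passage has Kai rinsing the coin, not Ravi.
(b) Not entailed — Ravi loaded the van, not the water; the water belongs to the stirring event.
(c) Not entailed — the passage has Ravi loading the van, not Kai.
(d) Entailed — 'stir' is an activity; 'was stirring' entails that some stirring happened, so 'stirred' holds.
(e) Entailed — the narrative places the loading before the rinsing.

(d), (e)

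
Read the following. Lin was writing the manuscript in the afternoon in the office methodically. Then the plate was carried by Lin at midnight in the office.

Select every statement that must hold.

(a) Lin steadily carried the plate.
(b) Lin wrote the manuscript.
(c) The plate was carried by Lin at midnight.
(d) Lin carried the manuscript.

(a) Not entailed — 'steadily' adds information not in the original event.
(b) Not entailed — 'was writing' is progressive on an accomplishment; it does not entail the completed 'wrote'.
(c) Entailed — the original entails any weakening of itself; this just drops 'in the office'.
(d) Not entailed — Lin carried the plate, not the manuscript; the manuscript belongs to the writing event.

(c)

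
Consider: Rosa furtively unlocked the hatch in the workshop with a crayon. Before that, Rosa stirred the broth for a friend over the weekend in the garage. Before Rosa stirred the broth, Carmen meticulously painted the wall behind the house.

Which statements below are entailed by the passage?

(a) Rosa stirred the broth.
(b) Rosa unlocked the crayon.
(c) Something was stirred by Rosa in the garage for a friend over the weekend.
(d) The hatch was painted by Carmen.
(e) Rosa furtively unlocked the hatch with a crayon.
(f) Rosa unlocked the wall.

(a) Entailed — every conjunct here is already in the original stirring event.
(b) Not entailed — the crayon is the instrument, not what was unlocked.
(c) Entailed — the original entails any weakening of itself; this just generalizes the patient.
(d) Not entailed — Carmen painted the wall, not the hatch; the hatch belongs to the unlocking event.
(e) Entailed — the original entails any weakening of itself; this just drops 'in the workshop'.
(f) Not entailed — Rosa unlocked the hatch, not the wall; the wall belongs to the painting event.

(a), (c), (e)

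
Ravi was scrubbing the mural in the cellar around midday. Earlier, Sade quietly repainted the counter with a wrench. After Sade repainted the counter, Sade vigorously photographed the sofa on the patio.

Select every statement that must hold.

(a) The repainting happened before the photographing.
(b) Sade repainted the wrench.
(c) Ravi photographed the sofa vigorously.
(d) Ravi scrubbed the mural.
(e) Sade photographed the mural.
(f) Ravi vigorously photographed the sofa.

(a) Entailed — the narrative places the repainting before the photographing.
(b) Not entailed — the wrench is the instrument, not what was repainted.
(c) Not entailed — the passage has Sade photographing the sofa, not Ravi.
(d) Entailed — 'scrub' is an activity; 'was scrubbing' entails that some scrubbing happened, so 'scrubbed' holds.
(e) Not entailed — Sade photographed the sofa, not the mural; the mural belongs to the scrubbing event.
(f) Not entailed — the passage has Sade photographing the sofa, not Ravi.

(a), (d)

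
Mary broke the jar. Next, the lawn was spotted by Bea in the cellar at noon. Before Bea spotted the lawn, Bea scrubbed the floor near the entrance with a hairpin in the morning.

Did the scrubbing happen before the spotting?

yes

The narrative orders the scrubbing before the spotting.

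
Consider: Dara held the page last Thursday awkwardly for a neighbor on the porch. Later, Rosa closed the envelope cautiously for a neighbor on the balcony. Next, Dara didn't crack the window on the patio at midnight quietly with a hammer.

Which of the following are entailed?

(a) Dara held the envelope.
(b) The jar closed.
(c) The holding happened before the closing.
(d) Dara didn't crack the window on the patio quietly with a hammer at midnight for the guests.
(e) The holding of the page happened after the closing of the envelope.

(c), (d)

(a) Not entailed — Dara held the page, not the envelope; the envelope belongs to the closing event.
(b) Not entailed — the envelope is what closed, not the jar.
(c) Entailed — the narrative places the holding before the closing.
(d) Entailed — under negation, adding a further restriction is entailed: if no such cracking event occurred, none occurred for the guests either.
(e) Not entailed — the narrative places the holding before the closing, not after.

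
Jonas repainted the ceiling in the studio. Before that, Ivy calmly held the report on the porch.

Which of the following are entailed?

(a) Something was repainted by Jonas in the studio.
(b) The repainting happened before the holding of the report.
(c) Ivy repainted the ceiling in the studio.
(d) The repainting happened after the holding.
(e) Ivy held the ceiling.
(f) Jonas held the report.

(a) Entailed — this follows by dropping conjuncts from the repainting event's description.
(b) Not entailed — the narrative places the holding before the repainting, not after.
(c) Not entailed — the passage has Jonas repainting the ceiling, not Ivy.
(d) Entailed — the narrative places the holding before the repainting.
(e) Not entailed — Ivy held the report, not the ceiling; the ceiling belongs to the repainting event.
(f) Not entailed — the passage has Ivy holding the report, not Jonas.

(a), (d)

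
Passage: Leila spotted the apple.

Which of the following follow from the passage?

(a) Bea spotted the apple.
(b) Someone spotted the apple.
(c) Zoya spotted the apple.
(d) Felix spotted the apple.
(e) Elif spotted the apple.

(a) Not entailed — the passage has Leila spotting the apple, not Bea.
(b) Entailed — the original entails any weakening of itself; this just generalizes the agent.
(c) Not entailed — the passage has Leila spotting the apple, not Zoya.
(d) Not entailed — the passage has Leila spotting the apple, not Felix.
(e) Not entailed — the passage has Leila spotting the apple, not Elif.

(b)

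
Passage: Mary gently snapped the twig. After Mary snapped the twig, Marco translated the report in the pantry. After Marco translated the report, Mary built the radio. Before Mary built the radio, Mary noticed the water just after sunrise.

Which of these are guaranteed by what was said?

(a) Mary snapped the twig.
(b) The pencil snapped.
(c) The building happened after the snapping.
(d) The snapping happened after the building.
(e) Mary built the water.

(a) Entailed — dropping 'gently' leaves a sub-description the original still satisfies.
(b) Not entailed — the twig is what snapped, not the pencil.
(c) Entailed — the narrative places the snapping before the building.
(d) Not entailed — the narrative places the snapping before the building, not after.
(e) Not entailed — Mary built the radio, not the water; the water belongs to the noticing event.

(a), (c)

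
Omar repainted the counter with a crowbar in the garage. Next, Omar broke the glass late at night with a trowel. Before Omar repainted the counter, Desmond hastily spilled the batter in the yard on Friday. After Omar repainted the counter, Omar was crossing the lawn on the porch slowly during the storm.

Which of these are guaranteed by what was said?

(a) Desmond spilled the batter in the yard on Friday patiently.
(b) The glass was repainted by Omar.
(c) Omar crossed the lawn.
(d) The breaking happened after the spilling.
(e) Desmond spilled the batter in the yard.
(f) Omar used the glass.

(a) Not entailed — 'patiently' adds a manner not in (and inconsistent with) the original.
(b) Not entailed — Omar repainted the counter, not the glass; the glass belongs to the breaking event.
(c) Not entailed — 'was crossing' is progressive on an accomplishment; it does not entail the completed 'crossed'.
(d) Entailed — the narrative places the spilling before the breaking.
(e) Entailed — dropping 'on Friday', 'hastily' leaves a sub-description the original still satisfies.
(f) Not entailed — the glass is the patient, not an instrument — Omar used a trowel.

(d), (e)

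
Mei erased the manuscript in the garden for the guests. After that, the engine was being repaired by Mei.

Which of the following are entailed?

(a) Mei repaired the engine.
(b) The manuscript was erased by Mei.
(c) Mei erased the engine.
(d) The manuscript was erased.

(b), (d)

(a) Not entailed — 'was repairing' is progressive on an accomplishment; it does not entail the completed 'repaired'.
(b) Entailed — every conjunct here is already in the original erasing event.
(c) Not entailed — Mei erased the manuscript, not the engine; the engine belongs to the repairing event.
(d) Entailed — every conjunct here is already in the original erasing event.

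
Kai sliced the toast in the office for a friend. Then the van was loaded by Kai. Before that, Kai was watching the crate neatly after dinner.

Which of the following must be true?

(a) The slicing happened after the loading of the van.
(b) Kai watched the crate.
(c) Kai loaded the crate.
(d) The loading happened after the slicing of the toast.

(a) Not entailed — the narrative places the slicing before the loading, not after.
(b) Entailed — 'watch' is an activity; 'was watching' entails that some watching happened, so 'watched' holds.
(c) Not entailed — Kai loaded the van, not the crate; the crate belongs to the watching event.
(d) Entailed — the narrative places the slicing before the loading.

(b), (d)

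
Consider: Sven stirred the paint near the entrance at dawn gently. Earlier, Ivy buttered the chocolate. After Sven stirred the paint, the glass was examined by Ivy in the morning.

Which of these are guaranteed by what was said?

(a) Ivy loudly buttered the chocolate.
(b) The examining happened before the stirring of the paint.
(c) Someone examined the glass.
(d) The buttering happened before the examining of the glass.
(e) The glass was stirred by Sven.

(c), (d)

(a) Not entailed — 'loudly' adds information not in the original event.
(b) Not entailed — the narrative places the stirring before the examining, not after.
(c) Entailed — the original entails any weakening of itself; this just drops 'in the morning' and generalizes the agent.
(d) Entailed — the narrative places the buttering before the examining.
(e) Not entailed — Sven stirred the paint, not the glass; the glass belongs to the examining event.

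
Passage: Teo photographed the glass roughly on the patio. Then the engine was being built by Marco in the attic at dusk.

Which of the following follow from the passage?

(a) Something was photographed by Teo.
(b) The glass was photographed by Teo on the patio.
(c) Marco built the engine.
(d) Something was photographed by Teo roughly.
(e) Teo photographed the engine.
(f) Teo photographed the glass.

(a), (b), (d), (f)

(a) Entailed — every conjunct here is already in the original photographing event.
(b) Entailed — this follows by dropping conjuncts from the photographing event's description.
(c) Not entailed — 'was building' is progressive on an accomplishment; it does not entail the completed 'built'.
(d) Entailed — the original entails any weakening of itself; this just drops 'on the patio' and generalizes the patient.
(e) Not entailed — Teo photographed the glass, not the engine; the engine belongs to the building event.
(f) Entailed — dropping 'roughly', 'on the patio' leaves a sub-description the original still satisfies.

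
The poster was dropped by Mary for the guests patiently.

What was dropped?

'the poster' marks the patient of the dropping event.

the poster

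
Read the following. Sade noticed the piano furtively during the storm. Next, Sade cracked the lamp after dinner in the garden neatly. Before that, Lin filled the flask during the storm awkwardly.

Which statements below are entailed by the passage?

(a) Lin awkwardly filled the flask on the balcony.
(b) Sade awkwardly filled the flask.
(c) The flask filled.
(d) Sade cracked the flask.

(a) Not entailed — 'on the balcony' adds information not in the original event.
(b) Not entailed — the passage has Lin filling the flask, not Sade.
(c) Entailed — 'Lin filled the flask' is causative; it entails the inchoative 'the flask filled'.
(d) Not entailed — Sade cracked the lamp, not the flask; the flask belongs to the filling event.

(c)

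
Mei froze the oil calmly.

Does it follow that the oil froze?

yes

'Mei froze the oil' is the causative; it entails the inchoative 'the oil froze'.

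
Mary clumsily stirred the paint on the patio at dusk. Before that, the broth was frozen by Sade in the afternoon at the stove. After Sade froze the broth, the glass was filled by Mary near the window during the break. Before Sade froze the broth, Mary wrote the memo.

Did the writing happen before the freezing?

The narrative orders the writing before the freezing.

yes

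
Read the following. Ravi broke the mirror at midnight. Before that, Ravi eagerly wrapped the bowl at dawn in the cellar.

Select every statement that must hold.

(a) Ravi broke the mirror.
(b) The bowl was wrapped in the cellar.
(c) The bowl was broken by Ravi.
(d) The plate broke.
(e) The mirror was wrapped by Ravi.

(a) Entailed — dropping 'at midnight' leaves a sub-description the original still satisfies.
(b) Entailed — the original entails any weakening of itself; this just drops 'eagerly', 'at dawn' and generalizes the agent.
(c) Not entailed — Ravi broke the mirror, not the bowl; the bowl belongs to the wrapping event.
(d) Not entailed — the mirror is what broke, not the plate.
(e) Not entailed — Ravi wrapped the bowl, not the mirror; the mirror belongs to the breaking event.

(a), (b)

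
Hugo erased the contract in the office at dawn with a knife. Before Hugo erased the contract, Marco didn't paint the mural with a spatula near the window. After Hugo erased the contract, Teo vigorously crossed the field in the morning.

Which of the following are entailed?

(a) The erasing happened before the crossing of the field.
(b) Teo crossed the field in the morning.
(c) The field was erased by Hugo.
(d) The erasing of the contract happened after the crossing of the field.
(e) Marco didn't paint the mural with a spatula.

(a), (b)

(a) Entailed — the narrative places the erasing before the crossing.
(b) Entailed — the original entails any weakening of itself; this just drops 'vigorously'.
(c) Not entailed — Hugo erased the contract, not the field; the field belongs to the crossing event.
(d) Not entailed — the narrative places the erasing before the crossing, not after.
(e) Not entailed — dropping 'near the window' under negation is not valid — the original leaves open that Marco painted the mural some other way.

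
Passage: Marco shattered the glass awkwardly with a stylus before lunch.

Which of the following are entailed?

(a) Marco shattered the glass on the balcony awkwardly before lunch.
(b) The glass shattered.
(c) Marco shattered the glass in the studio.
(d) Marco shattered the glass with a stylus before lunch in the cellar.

(a) Not entailed — 'on the balcony' adds information not in the original event.
(b) Entailed — 'Marco shattered the glass' is causative; it entails the inchoative 'the glass shattered'.
(c) Not entailed — 'in the studio' adds information not in the original event.
(d) Not entailed — 'in the cellar' adds information not in the original event.

(b)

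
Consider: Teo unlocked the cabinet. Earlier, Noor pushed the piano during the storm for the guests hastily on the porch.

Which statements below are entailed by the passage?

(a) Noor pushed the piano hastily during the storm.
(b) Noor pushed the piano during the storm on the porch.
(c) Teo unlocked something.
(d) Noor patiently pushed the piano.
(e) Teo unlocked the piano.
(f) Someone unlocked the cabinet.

(a), (b), (c), (f)

(a) Entailed — every conjunct here is already in the original pushing event.
(b) Entailed — every conjunct here is already in the original pushing event.
(c) Entailed — the original entails any weakening of itself; this just generalizes the patient.
(d) Not entailed — 'patiently' adds a manner not in (and inconsistent with) the original.
(e) Not entailed — Teo unlocked the cabinet, not the piano; the piano belongs to the pushing event.
(f) Entailed — this follows by dropping conjuncts from the unlocking event's description.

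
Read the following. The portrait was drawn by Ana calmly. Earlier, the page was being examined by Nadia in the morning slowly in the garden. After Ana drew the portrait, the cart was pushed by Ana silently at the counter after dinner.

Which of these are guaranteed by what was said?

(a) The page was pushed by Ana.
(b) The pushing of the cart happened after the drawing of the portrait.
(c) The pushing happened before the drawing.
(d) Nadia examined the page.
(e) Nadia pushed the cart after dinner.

(a) Not entailed — Ana pushed the cart, not the page; the page belongs to the examining event.
(b) Entailed — the narrative places the drawing before the pushing.
(c) Not entailed — the narrative places the drawing before the pushing, not after.
(d) Entailed — 'examine' is an activity; 'was examining' entails that some examining happened, so 'examined' holds.
(e) Not entailed — the passage has Ana pushing the cart, not Nadia.

(b), (d)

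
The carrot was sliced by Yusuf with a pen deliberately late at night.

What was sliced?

the carrot

'the carrot' marks the patient of the slicing event.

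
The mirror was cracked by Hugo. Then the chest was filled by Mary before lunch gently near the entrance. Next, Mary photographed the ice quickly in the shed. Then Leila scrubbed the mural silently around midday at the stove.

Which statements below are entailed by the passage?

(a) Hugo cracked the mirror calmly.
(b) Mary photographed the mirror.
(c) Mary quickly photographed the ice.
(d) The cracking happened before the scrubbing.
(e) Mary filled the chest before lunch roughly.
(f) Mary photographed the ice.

(a) Not entailed — 'calmly' adds information not in the original event.
(b) Not entailed — Mary photographed the ice, not the mirror; the mirror belongs to the cracking event.
(c) Entailed — this follows by dropping conjuncts from the photographing event's description.
(d) Entailed — the narrative places the cracking before the scrubbing.
(e) Not entailed — 'roughly' adds a manner not in (and inconsistent with) the original.
(f) Entailed — this follows by dropping conjuncts from the photographing event's description.

(c), (d), (f)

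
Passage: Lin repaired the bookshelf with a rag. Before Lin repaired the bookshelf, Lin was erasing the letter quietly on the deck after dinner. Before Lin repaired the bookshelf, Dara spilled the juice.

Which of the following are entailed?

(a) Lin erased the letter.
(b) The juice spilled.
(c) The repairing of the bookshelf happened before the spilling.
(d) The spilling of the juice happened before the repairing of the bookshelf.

(a) Not entailed — 'was erasing' is progressive on an accomplishment; it does not entail the completed 'erased'.
(b) Entailed — 'Dara spilled the juice' is causative; it entails the inchoative 'the juice spilled'.
(c) Not entailed — the narrative places the spilling before the repairing, not after.
(d) Entailed — the narrative places the spilling before the repairing.

(b), (d)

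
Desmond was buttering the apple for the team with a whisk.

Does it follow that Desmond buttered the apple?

'was buttering' is progressive; for an accomplishment like 'butter the apple', it doesn't entail completion.

no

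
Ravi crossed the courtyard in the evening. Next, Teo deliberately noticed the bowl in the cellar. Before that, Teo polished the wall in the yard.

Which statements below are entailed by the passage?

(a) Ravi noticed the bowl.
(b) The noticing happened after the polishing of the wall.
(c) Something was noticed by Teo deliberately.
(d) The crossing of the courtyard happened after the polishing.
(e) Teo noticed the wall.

(a) Not entailed — the passage has Teo noticing the bowl, not Ravi.
(b) Entailed — the narrative places the polishing before the noticing.
(c) Entailed — the original entails any weakening of itself; this just drops 'in the cellar' and generalizes the patient.
(d) Not entailed — the narrative doesn't order the polishing relative to the crossing.
(e) Not entailed — Teo noticed the bowl, not the wall; the wall belongs to the polishing event.

(b), (c)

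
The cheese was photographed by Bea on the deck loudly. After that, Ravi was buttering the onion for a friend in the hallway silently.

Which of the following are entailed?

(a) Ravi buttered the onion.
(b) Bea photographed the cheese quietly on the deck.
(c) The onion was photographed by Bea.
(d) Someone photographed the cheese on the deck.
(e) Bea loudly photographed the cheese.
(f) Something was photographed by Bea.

(d), (e), (f)

(a) Not entailed — 'was buttering' is progressive on an accomplishment; it does not entail the completed 'buttered'.
(b) Not entailed — 'quietly' adds a manner not in (and inconsistent with) the original.
(c) Not entailed — Bea photographed the cheese, not the onion; the onion belongs to the buttering event.
(d) Entailed — dropping 'loudly' and generalizing the agent leaves a sub-description the original still satisfies.
(e) Entailed — every conjunct here is already in the original photographing event.
(f) Entailed — dropping 'loudly', 'on the deck' and generalizing the patient leaves a sub-description the original still satisfies.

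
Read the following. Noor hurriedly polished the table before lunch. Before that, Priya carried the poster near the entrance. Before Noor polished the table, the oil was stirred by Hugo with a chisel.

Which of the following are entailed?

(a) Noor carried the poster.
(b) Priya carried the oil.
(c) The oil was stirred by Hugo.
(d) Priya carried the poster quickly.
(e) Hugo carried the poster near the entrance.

(c)

(a) Not entailed — the passage has Priya carrying the poster, not Noor.
(b) Not entailed — Priya carried the poster, not the oil; the oil belongs to the stirring event.
(c) Entailed — dropping 'with a chisel' leaves a sub-description the original still satisfies.
(d) Not entailed — 'quickly' adds information not in the original event.
(e) Not entailed — the passage has Priya carrying the poster, not Hugo.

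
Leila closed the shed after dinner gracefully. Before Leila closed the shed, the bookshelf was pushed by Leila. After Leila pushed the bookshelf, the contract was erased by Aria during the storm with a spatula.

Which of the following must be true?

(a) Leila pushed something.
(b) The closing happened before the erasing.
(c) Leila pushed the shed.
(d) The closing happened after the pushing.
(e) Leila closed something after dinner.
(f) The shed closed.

(a) Entailed — generalizing the patient leaves a sub-description the original still satisfies.
(b) Not entailed — the narrative doesn't order the closing relative to the erasing.
(c) Not entailed — Leila pushed the bookshelf, not the shed; the shed belongs to the closing event.
(d) Entailed — the narrative places the pushing before the closing.
(e) Entailed — every conjunct here is already in the original closing event.
(f) Entailed — 'Leila closed the shed' is causative; it entails the inchoative 'the shed closed'.

(a), (d), (e), (f)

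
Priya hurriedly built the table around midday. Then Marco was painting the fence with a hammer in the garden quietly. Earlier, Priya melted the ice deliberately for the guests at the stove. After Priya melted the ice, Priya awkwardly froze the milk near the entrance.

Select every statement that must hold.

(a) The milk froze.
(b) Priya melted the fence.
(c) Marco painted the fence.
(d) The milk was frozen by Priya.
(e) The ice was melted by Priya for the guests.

(a) Entailed — 'Priya froze the milk' is causative; it entails the inchoative 'the milk froze'.
(b) Not entailed — Priya melted the ice, not the fence; the fence belongs to the painting event.
(c) Not entailed — 'was painting' is progressive on an accomplishment; it does not entail the completed 'painted'.
(d) Entailed — dropping 'awkwardly', 'near the entrance' leaves a sub-description the original still satisfies.
(e) Entailed — the original entails any weakening of itself; this just drops 'at the stove', 'deliberately'.

(a), (d), (e)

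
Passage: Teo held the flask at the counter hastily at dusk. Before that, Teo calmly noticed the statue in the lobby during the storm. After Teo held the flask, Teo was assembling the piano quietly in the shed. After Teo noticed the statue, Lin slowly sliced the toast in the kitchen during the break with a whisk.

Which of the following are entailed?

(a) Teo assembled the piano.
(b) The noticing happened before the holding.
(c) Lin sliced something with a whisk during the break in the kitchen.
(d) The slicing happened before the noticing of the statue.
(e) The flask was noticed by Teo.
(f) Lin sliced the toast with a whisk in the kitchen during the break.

(a) Not entailed — 'was assembling' is progressive on an accomplishment; it does not entail the completed 'assembled'.
(b) Entailed — the narrative places the noticing before the holding.
(c) Entailed — dropping 'slowly' and generalizing the patient leaves a sub-description the original still satisfies.
(d) Not entailed — the narrative places the noticing before the slicing, not after.
(e) Not entailed — Teo noticed the statue, not the flask; the flask belongs to the holding event.
(f) Entailed — this follows by dropping conjuncts from the slicing event's description.

(b), (c), (f)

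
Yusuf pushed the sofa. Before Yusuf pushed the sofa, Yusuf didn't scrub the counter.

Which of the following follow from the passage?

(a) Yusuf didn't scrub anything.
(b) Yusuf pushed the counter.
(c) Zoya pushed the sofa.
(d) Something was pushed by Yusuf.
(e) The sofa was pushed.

(a) Not entailed — the original only denies this specific event; Yusuf may have scrubbed something else.
(b) Not entailed — Yusuf pushed the sofa, not the counter; the counter belongs to the scrubbing event.
(c) Not entailed — the passage has Yusuf pushing the sofa, not Zoya.
(d) Entailed — the original entails any weakening of itself; this just generalizes the patient.
(e) Entailed — this follows by dropping conjuncts from the pushing event's description.

(d), (e)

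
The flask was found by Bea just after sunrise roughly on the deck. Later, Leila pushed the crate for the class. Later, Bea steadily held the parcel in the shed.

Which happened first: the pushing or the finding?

the finding

The connectives place the finding before the pushing.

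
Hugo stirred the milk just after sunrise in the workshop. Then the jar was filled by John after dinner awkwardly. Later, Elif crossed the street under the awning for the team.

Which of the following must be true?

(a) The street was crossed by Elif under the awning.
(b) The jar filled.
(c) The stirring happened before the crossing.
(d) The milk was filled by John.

(a), (b), (c)

(a) Entailed — every conjunct here is already in the original crossing event.
(b) Entailed — 'John filled the jar' is causative; it entails the inchoative 'the jar filled'.
(c) Entailed — the narrative places the stirring before the crossing.
(d) Not entailed — John filled the jar, not the milk; the milk belongs to the stirring event.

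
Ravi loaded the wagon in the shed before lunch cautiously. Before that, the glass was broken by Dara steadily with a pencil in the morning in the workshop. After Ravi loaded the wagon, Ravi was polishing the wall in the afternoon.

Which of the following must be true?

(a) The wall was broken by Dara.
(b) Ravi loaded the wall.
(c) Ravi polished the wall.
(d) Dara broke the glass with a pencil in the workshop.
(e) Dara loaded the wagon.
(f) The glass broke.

(c), (d), (f)

(a) Not entailed — Dara broke the glass, not the wall; the wall belongs to the polishing event.
(b) Not entailed — Ravi loaded the wagon, not the wall; the wall belongs to the polishing event.
(c) Entailed — 'polish' is an activity; 'was polishing' entails that some polishing happened, so 'polished' holds.
(d) Entailed — every conjunct here is already in the original breaking event.
(e) Not entailed — the passage has Ravi loading the wagon, not Dara.
(f) Entailed — 'Dara broke the glass' is causative; it entails the inchoative 'the glass broke'.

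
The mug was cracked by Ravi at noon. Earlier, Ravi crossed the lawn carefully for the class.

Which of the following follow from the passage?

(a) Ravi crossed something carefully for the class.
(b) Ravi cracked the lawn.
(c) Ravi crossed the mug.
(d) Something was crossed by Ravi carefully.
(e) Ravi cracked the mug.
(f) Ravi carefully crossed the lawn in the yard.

(a) Entailed — every conjunct here is already in the original crossing event.
(b) Not entailed — Ravi cracked the mug, not the lawn; the lawn belongs to the crossing event.
(c) Not entailed — Ravi crossed the lawn, not the mug; the mug belongs to the cracking event.
(d) Entailed — dropping 'for the class' and generalizing the patient leaves a sub-description the original still satisfies.
(e) Entailed — this follows by dropping conjuncts from the cracking event's description.
(f) Not entailed — 'in the yard' adds information not in the original event.

(a), (d), (e)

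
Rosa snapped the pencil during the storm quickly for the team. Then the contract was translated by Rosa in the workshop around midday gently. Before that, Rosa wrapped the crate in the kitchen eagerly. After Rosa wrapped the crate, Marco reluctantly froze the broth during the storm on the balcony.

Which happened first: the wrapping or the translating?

the wrapping

The connectives place the wrapping before the translating.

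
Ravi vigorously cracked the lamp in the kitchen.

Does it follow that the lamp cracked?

'Ravi cracked the lamp' is the causative; it entails the inchoative 'the lamp cracked'.

yes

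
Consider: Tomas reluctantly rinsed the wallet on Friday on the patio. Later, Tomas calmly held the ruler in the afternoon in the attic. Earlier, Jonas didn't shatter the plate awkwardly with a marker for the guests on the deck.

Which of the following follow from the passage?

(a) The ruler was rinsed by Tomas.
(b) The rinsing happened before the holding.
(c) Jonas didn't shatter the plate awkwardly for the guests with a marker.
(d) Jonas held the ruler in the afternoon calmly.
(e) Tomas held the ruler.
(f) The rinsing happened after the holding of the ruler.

(b), (e)

(a) Not entailed — Tomas rinsed the wallet, not the ruler; the ruler belongs to the holding event.
(b) Entailed — the narrative places the rinsing before the holding.
(c) Not entailed — dropping 'on the deck' under negation is not valid — the original leaves open that Jonas shattered the plate some other way.
(d) Not entailed — the passage has Tomas holding the ruler, not Jonas.
(e) Entailed — dropping 'in the attic', 'in the afternoon', 'calmly' leaves a sub-description the original still satisfies.
(f) Not entailed — the narrative places the rinsing before the holding, not after.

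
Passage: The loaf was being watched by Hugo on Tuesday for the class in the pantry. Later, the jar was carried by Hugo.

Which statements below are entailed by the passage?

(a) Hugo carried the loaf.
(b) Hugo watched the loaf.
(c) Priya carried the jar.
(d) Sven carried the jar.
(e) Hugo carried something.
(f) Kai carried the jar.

(a) Not entailed — Hugo carried the jar, not the loaf; the loaf belongs to the watching event.
(b) Entailed — 'watch' is an activity; 'was watching' entails that some watching happened, so 'watched' holds.
(c) Not entailed — the passage has Hugo carrying the jar, not Priya.
(d) Not entailed — the passage has Hugo carrying the jar, not Sven.
(e) Entailed — the original entails any weakening of itself; this just generalizes the patient.
(f) Not entailed — the passage has Hugo carrying the jar, not Kai.

(b), (e)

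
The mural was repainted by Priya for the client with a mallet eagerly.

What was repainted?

the mural

'the mural' marks the patient of the repainting event.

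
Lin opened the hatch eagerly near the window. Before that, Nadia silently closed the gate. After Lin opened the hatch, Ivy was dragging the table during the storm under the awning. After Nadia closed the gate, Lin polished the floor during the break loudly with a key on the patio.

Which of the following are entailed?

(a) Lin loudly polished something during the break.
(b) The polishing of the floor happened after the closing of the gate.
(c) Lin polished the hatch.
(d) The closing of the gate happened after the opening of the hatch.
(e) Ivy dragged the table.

(a), (b), (e)

(a) Entailed — every conjunct here is already in the original polishing event.
(b) Entailed — the narrative places the closing before the polishing.
(c) Not entailed — Lin polished the floor, not the hatch; the hatch belongs to the opening event.
(d) Not entailed — the narrative places the closing before the opening, not after.
(e) Entailed — 'drag' is an activity; 'was dragging' entails that some dragging happened, so 'dragged' holds.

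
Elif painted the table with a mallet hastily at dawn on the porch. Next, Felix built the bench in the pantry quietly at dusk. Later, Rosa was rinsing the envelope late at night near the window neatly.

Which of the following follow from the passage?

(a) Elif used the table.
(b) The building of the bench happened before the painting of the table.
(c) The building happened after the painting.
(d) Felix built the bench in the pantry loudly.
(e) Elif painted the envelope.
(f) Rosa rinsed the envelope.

(a) Not entailed — the table is the patient, not an instrument — Elif used a mallet.
(b) Not entailed — the narrative places the painting before the building, not after.
(c) Entailed — the narrative places the painting before the building.
(d) Not entailed — 'loudly' adds a manner not in (and inconsistent with) the original.
(e) Not entailed — Elif painted the table, not the envelope; the envelope belongs to the rinsing event.
(f) Entailed — 'rinse' is an activity; 'was rinsing' entails that some rinsing happened, so 'rinsed' holds.

(c), (f)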